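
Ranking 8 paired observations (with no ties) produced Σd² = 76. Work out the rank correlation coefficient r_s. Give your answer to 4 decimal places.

ρ = 1 − 6Σd² / [n(n²−1)] = 1 − 6×76 / (8×63)
  = 1 − 456/504 = 1 − 0.90476 ≈ 0.0952

0.0952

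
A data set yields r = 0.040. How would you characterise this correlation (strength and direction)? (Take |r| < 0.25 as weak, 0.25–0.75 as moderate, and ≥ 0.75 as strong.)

weak positive

r = 0.040 > 0 so the relationship is positive.
|r| = 0.040, which falls in the weak range.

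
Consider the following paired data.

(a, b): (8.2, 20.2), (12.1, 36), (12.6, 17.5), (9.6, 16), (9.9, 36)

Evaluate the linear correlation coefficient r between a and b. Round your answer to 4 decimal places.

n = 5, Σa = 52.4, Σb = 125.7, Σa² = 562.58, Σb² = 3562.29, Σab = 1331.74
nΣab − ΣaΣb = 6658.7 − 6586.68 = 72.02
nΣa² − (Σa)² = 2812.9 − 2745.76 = 67.14; nΣb² − (Σb)² = 17811.45 − 15800.49 = 2010.96
r = 72.02 / √(67.14 × 2010.96) = 72.02 / 367.4450 ≈ 0.1960

0.1960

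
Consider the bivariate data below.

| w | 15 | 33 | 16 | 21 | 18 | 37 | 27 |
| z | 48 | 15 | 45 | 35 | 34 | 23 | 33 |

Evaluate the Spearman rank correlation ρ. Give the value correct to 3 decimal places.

Rank w: 1, 6, 2, 4, 3, 7, 5
Rank z: 7, 1, 6, 5, 4, 2, 3
d = rank(w) − rank(z): -6, 5, -4, -1, -1, 5, 2; Σd² = 108
ρ = 1 − 6Σd² / [n(n²−1)] = 1 − 6×108 / (7×48) = 1 − 648/336 ≈ -0.929

-0.929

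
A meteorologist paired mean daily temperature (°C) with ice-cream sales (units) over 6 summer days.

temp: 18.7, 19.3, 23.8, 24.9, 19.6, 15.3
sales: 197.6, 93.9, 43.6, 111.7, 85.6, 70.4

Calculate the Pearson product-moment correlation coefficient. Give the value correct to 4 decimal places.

-0.1451

n = 6, Σx = 121.6, Σy = 602.8, Σx² = 2526.88, Σy² = 74524.34, Σxy = 12081.28
nΣxy − ΣxΣy = 72487.68 − 73300.48 = -812.8
nΣx² − (Σx)² = 15161.28 − 14786.56 = 374.72; nΣy² − (Σy)² = 447146.04 − 363367.84 = 83778.2
r = -812.8 / √(374.72 × 83778.2) = -812.8 / 5602.9784 ≈ -0.1451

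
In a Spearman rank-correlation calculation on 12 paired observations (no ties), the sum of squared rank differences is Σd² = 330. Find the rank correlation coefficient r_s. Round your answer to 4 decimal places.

-0.1538

ρ = 1 − 6Σd² / [n(n²−1)] = 1 − 6×330 / (12×143)
  = 1 − 1980/1716 = 1 − 1.15385 ≈ -0.1538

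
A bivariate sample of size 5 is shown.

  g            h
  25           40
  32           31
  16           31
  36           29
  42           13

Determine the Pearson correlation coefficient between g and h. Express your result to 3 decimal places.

-0.686

n = 5, Σg = 151, Σh = 144, Σg² = 4965, Σh² = 4532, Σgh = 4078
nΣgh − ΣgΣh = 20390 − 21744 = -1354
nΣg² − (Σg)² = 24825 − 22801 = 2024; nΣh² − (Σh)² = 22660 − 20736 = 1924
r = -1354 / √(2024 × 1924) = -1354 / 1973.3667 ≈ -0.686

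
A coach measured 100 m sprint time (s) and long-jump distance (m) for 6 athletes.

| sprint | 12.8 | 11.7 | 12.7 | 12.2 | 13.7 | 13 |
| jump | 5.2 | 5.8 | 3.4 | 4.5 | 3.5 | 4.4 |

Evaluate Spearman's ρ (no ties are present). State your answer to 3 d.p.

-0.543

Rank sprint: 4, 1, 3, 2, 6, 5
Rank jump: 5, 6, 1, 4, 2, 3
d = rank(sprint) − rank(jump): -1, -5, 2, -2, 4, 2; Σd² = 54
ρ = 1 − 6Σd² / [n(n²−1)] = 1 − 6×54 / (6×35) = 1 − 324/210 ≈ -0.543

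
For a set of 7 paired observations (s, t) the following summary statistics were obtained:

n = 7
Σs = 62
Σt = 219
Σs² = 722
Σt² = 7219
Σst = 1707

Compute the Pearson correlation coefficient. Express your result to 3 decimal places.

-0.923

r = (nΣst − ΣsΣt) / √[(nΣs² − (Σs)²)(nΣt² − (Σt)²)]
Numerator: 7×1707 − 62×219 = -1629
Denominator: √[(5054 − 3844)(50533 − 47961)] = √[1210 × 2572] = 1764.1202
r = -1629 / 1764.1202 ≈ -0.923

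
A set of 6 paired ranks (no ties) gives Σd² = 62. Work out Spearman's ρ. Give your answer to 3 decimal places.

ρ = 1 − 6Σd² / [n(n²−1)] = 1 − 6×62 / (6×35)
  = 1 − 372/210 = 1 − 1.7714 ≈ -0.771

-0.771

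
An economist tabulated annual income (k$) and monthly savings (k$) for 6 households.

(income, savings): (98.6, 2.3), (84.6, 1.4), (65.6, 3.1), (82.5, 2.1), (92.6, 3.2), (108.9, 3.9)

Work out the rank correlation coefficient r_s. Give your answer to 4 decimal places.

Rank income: 5, 3, 1, 2, 4, 6
Rank savings: 3, 1, 4, 2, 5, 6
d = rank(income) − rank(savings): 2, 2, -3, 0, -1, 0; Σd² = 18
ρ = 1 − 6Σd² / [n(n²−1)] = 1 − 6×18 / (6×35) = 1 − 108/210 ≈ 0.4857

0.4857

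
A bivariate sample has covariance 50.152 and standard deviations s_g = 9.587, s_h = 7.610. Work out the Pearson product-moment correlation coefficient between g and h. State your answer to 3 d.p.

r = Cov(g,h) / (s_g · s_h) = 50.152 / (9.587 × 7.610)
  = 50.152 / 72.9571 ≈ 0.687

0.687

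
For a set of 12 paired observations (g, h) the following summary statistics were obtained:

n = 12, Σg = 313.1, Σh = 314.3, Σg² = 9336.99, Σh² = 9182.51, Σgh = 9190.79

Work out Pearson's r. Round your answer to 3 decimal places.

r = (nΣgh − ΣgΣh) / √[(nΣg² − (Σg)²)(nΣh² − (Σh)²)]
Numerator: 12×9190.79 − 313.1×314.3 = 11882.15
Denominator: √[(112043.88 − 98031.61)(110190.12 − 98784.49)] = √[14012.27 × 11405.63] = 12641.9448
r = 11882.15 / 12641.9448 ≈ 0.940

0.940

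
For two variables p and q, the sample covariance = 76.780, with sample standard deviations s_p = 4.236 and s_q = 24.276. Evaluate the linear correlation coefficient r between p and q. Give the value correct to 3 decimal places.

0.747

r = Cov(p,q) / (s_p · s_q) = 76.780 / (4.236 × 24.276)
  = 76.780 / 102.8331 ≈ 0.747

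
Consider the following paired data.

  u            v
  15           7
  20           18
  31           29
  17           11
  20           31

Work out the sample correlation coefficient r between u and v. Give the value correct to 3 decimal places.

n = 5, Σu = 103, Σv = 96, Σu² = 2275, Σv² = 2296, Σuv = 2171
nΣuv − ΣuΣv = 10855 − 9888 = 967
nΣu² − (Σu)² = 11375 − 10609 = 766; nΣv² − (Σv)² = 11480 − 9216 = 2264
r = 967 / √(766 × 2264) = 967 / 1316.8994 ≈ 0.734

0.734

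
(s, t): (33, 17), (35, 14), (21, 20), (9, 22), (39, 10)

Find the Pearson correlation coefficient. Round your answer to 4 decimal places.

n = 5, Σs = 137, Σt = 83, Σs² = 4357, Σt² = 1469, Σst = 2059
nΣst − ΣsΣt = 10295 − 11371 = -1076
nΣs² − (Σs)² = 21785 − 18769 = 3016; nΣt² − (Σt)² = 7345 − 6889 = 456
r = -1076 / √(3016 × 456) = -1076 / 1172.7301 ≈ -0.9175

-0.9175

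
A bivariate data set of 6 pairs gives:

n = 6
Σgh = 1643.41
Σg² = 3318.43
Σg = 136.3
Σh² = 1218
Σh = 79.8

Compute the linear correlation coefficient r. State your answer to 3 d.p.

-0.908

r = (nΣgh − ΣgΣh) / √[(nΣg² − (Σg)²)(nΣh² − (Σh)²)]
Numerator: 6×1643.41 − 136.3×79.8 = -1016.28
Denominator: √[(19910.58 − 18577.69)(7308 − 6368.04)] = √[1332.89 × 939.96] = 1119.3138
r = -1016.28 / 1119.3138 ≈ -0.908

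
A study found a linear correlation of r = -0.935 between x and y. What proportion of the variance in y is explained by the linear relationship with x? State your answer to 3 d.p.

r² = (-0.935)² = 0.874

0.874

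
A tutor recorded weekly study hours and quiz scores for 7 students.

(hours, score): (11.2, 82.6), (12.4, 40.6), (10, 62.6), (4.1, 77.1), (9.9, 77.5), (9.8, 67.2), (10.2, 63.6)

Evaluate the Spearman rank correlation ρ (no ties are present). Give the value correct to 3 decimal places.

-0.321

Rank hours: 6, 7, 4, 1, 3, 2, 5
Rank score: 7, 1, 2, 5, 6, 4, 3
d = rank(hours) − rank(score): -1, 6, 2, -4, -3, -2, 2; Σd² = 74
ρ = 1 − 6Σd² / [n(n²−1)] = 1 − 6×74 / (7×48) = 1 − 444/336 ≈ -0.321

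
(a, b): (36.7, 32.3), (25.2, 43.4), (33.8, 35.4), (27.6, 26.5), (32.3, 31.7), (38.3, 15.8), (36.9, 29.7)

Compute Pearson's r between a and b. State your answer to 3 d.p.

n = 7, Σa = 230.8, Σb = 214.8, Σa² = 7757.92, Σb² = 7018.88, Σab = 6931.99
nΣab − ΣaΣb = 48523.93 − 49575.84 = -1051.91
nΣa² − (Σa)² = 54305.44 − 53268.64 = 1036.8; nΣb² − (Σb)² = 49132.16 − 46139.04 = 2993.12
r = -1051.91 / √(1036.8 × 2993.12) = -1051.91 / 1761.6092 ≈ -0.597

-0.597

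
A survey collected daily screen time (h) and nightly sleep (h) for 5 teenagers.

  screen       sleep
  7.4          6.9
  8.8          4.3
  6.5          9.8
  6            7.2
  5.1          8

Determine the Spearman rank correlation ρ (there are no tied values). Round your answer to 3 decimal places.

-0.700

Rank screen: 4, 5, 3, 2, 1
Rank sleep: 2, 1, 5, 3, 4
d = rank(screen) − rank(sleep): 2, 4, -2, -1, -3; Σd² = 34
ρ = 1 − 6Σd² / [n(n²−1)] = 1 − 6×34 / (5×24) = 1 − 204/120 ≈ -0.700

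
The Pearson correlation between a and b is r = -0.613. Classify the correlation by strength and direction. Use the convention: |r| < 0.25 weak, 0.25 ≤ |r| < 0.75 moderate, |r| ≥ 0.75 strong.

r = -0.613 < 0 so the relationship is negative.
|r| = 0.613, which falls in the moderate range.

moderate negative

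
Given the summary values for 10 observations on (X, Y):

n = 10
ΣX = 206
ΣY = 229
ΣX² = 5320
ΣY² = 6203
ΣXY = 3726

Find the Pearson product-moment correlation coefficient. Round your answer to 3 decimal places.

-0.976

r = (nΣXY − ΣXΣY) / √[(nΣX² − (ΣX)²)(nΣY² − (ΣY)²)]
Numerator: 10×3726 − 206×229 = -9914
Denominator: √[(53200 − 42436)(62030 − 52441)] = √[10764 × 9589] = 10159.5274
r = -9914 / 10159.5274 ≈ -0.976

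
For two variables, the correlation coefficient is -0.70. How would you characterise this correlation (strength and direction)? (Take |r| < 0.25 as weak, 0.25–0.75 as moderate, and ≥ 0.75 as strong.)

moderate negative

r = -0.70 < 0 so the relationship is negative.
|r| = 0.70, which falls in the moderate range.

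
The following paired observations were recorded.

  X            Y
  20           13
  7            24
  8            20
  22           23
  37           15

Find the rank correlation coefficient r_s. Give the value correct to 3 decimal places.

-0.500

Rank X: 3, 1, 2, 4, 5
Rank Y: 1, 5, 3, 4, 2
d = rank(X) − rank(Y): 2, -4, -1, 0, 3; Σd² = 30
ρ = 1 − 6Σd² / [n(n²−1)] = 1 − 6×30 / (5×24) = 1 − 180/120 ≈ -0.500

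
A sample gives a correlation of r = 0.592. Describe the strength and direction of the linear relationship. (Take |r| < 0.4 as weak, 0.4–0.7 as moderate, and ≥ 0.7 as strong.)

r = 0.592 > 0 so the relationship is positive.
|r| = 0.592, which falls in the moderate range.

moderate positive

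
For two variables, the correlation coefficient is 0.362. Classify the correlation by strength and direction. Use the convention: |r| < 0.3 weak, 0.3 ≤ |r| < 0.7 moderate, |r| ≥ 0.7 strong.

r = 0.362 > 0 so the relationship is positive.
|r| = 0.362, which falls in the moderate range.

moderate positive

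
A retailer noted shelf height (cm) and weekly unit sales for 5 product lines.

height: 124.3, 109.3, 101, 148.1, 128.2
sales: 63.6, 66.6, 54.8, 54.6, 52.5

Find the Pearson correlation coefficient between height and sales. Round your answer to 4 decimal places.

n = 5, Σx = 610.9, Σy = 292.1, Σx² = 75966.83, Σy² = 17220.97, Σxy = 35536.42
nΣxy − ΣxΣy = 177682.1 − 178443.89 = -761.79
nΣx² − (Σx)² = 379834.15 − 373198.81 = 6635.34; nΣy² − (Σy)² = 86104.85 − 85322.41 = 782.44
r = -761.79 / √(6635.34 × 782.44) = -761.79 / 2278.5424 ≈ -0.3343

-0.3343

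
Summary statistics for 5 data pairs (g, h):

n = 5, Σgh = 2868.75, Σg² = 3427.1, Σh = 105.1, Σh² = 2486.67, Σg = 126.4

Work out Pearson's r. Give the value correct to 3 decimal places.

r = (nΣgh − ΣgΣh) / √[(nΣg² − (Σg)²)(nΣh² − (Σh)²)]
Numerator: 5×2868.75 − 126.4×105.1 = 1059.11
Denominator: √[(17135.5 − 15976.96)(12433.35 − 11046.01)] = √[1158.54 × 1387.34] = 1267.7890
r = 1059.11 / 1267.7890 ≈ 0.835

0.835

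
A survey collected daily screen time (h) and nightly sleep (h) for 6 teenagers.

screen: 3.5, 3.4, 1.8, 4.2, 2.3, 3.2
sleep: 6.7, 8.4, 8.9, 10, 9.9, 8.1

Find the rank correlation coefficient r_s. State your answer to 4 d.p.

Rank screen: 5, 4, 1, 6, 2, 3
Rank sleep: 1, 3, 4, 6, 5, 2
d = rank(screen) − rank(sleep): 4, 1, -3, 0, -3, 1; Σd² = 36
ρ = 1 − 6Σd² / [n(n²−1)] = 1 − 6×36 / (6×35) = 1 − 216/210 ≈ -0.0286

-0.0286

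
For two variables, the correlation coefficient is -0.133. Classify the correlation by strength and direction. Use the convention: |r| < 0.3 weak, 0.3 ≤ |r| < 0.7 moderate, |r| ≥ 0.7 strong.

weak negative

r = -0.133 < 0 so the relationship is negative.
|r| = 0.133, which falls in the weak range.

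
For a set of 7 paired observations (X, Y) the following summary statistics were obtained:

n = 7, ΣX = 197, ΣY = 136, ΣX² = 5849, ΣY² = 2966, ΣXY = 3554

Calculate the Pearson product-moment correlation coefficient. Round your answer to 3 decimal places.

r = (nΣXY − ΣXΣY) / √[(nΣX² − (ΣX)²)(nΣY² − (ΣY)²)]
Numerator: 7×3554 − 197×136 = -1914
Denominator: √[(40943 − 38809)(20762 − 18496)] = √[2134 × 2266] = 2199.0098
r = -1914 / 2199.0098 ≈ -0.870

-0.870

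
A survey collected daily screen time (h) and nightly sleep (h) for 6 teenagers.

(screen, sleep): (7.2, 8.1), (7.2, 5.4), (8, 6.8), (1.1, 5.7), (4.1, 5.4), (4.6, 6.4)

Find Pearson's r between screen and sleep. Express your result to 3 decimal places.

0.482

n = 6, Σx = 32.2, Σy = 37.8, Σx² = 206.86, Σy² = 243.62, Σxy = 209.45
nΣxy − ΣxΣy = 1256.7 − 1217.16 = 39.54
nΣx² − (Σx)² = 1241.16 − 1036.84 = 204.32; nΣy² − (Σy)² = 1461.72 − 1428.84 = 32.88
r = 39.54 / √(204.32 × 32.88) = 39.54 / 81.9637 ≈ 0.482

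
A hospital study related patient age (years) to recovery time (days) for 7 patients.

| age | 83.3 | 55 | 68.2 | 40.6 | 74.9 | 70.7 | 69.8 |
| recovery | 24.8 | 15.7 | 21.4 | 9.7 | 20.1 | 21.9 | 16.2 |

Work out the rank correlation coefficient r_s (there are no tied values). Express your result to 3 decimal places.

Rank age: 7, 2, 3, 1, 6, 5, 4
Rank recovery: 7, 2, 5, 1, 4, 6, 3
d = rank(age) − rank(recovery): 0, 0, -2, 0, 2, -1, 1; Σd² = 10
ρ = 1 − 6Σd² / [n(n²−1)] = 1 − 6×10 / (7×48) = 1 − 60/336 ≈ 0.821

0.821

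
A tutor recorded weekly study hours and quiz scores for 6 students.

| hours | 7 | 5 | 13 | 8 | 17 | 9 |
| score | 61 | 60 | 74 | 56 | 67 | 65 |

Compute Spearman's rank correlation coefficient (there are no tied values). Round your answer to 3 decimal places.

0.771

Rank hours: 2, 1, 5, 3, 6, 4
Rank score: 3, 2, 6, 1, 5, 4
d = rank(hours) − rank(score): -1, -1, -1, 2, 1, 0; Σd² = 8
ρ = 1 − 6Σd² / [n(n²−1)] = 1 − 6×8 / (6×35) = 1 − 48/210 ≈ 0.771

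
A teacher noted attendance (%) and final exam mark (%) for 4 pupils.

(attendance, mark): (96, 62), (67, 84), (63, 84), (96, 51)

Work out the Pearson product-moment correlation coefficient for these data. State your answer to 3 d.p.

n = 4, Σx = 322, Σy = 281, Σx² = 26890, Σy² = 20557, Σxy = 21768
nΣxy − ΣxΣy = 87072 − 90482 = -3410
nΣx² − (Σx)² = 107560 − 103684 = 3876; nΣy² − (Σy)² = 82228 − 78961 = 3267
r = -3410 / √(3876 × 3267) = -3410 / 3558.4957 ≈ -0.958

-0.958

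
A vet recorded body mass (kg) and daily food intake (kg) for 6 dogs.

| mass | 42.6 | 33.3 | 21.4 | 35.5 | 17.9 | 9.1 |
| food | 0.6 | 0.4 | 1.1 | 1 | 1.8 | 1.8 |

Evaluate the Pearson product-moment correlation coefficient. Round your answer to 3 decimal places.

n = 6, Σx = 159.8, Σy = 6.7, Σx² = 5045.08, Σy² = 9.21, Σxy = 146.52
nΣxy − ΣxΣy = 879.12 − 1070.66 = -191.54
nΣx² − (Σx)² = 30270.48 − 25536.04 = 4734.44; nΣy² − (Σy)² = 55.26 − 44.89 = 10.37
r = -191.54 / √(4734.44 × 10.37) = -191.54 / 221.5765 ≈ -0.864

-0.864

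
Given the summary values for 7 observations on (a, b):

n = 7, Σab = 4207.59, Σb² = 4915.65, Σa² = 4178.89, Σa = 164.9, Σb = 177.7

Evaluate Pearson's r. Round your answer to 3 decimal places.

r = (nΣab − ΣaΣb) / √[(nΣa² − (Σa)²)(nΣb² − (Σb)²)]
Numerator: 7×4207.59 − 164.9×177.7 = 150.4
Denominator: √[(29252.23 − 27192.01)(34409.55 − 31577.29)] = √[2060.22 × 2832.26] = 2415.5908
r = 150.4 / 2415.5908 ≈ 0.062

0.062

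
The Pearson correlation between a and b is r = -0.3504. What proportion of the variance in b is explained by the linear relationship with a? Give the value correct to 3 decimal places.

r² = (-0.3504)² = 0.123

0.123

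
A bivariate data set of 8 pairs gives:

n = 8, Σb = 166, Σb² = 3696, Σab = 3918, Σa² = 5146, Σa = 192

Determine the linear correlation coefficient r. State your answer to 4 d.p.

r = (nΣab − ΣaΣb) / √[(nΣa² − (Σa)²)(nΣb² − (Σb)²)]
Numerator: 8×3918 − 192×166 = -528
Denominator: √[(41168 − 36864)(29568 − 27556)] = √[4304 × 2012] = 2942.7280
r = -528 / 2942.7280 ≈ -0.1794

-0.1794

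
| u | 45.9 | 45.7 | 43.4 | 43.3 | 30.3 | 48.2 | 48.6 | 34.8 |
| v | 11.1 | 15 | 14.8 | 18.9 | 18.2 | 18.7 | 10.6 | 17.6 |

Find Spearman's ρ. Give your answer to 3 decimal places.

Rank u: 6, 5, 4, 3, 1, 7, 8, 2
Rank v: 2, 4, 3, 8, 6, 7, 1, 5
d = rank(u) − rank(v): 4, 1, 1, -5, -5, 0, 7, -3; Σd² = 126
ρ = 1 − 6Σd² / [n(n²−1)] = 1 − 6×126 / (8×63) = 1 − 756/504 ≈ -0.500

-0.500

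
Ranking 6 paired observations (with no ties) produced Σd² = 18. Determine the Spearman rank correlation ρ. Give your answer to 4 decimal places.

0.4857

ρ = 1 − 6Σd² / [n(n²−1)] = 1 − 6×18 / (6×35)
  = 1 − 108/210 = 1 − 0.51429 ≈ 0.4857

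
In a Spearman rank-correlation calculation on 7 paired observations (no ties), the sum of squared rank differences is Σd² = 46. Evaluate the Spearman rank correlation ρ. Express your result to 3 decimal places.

ρ = 1 − 6Σd² / [n(n²−1)] = 1 − 6×46 / (7×48)
  = 1 − 276/336 = 1 − 0.8214 ≈ 0.179

0.179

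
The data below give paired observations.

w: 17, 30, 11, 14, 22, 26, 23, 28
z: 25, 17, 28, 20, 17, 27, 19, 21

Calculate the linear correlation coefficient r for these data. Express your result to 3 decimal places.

-0.458

n = 8, Σw = 171, Σz = 174, Σw² = 3979, Σz² = 3918, Σwz = 3624
nΣwz − ΣwΣz = 28992 − 29754 = -762
nΣw² − (Σw)² = 31832 − 29241 = 2591; nΣz² − (Σz)² = 31344 − 30276 = 1068
r = -762 / √(2591 × 1068) = -762 / 1663.4867 ≈ -0.458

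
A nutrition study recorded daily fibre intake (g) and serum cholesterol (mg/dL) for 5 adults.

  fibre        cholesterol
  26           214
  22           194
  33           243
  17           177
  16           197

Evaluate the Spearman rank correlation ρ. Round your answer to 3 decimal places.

0.700

Rank fibre: 4, 3, 5, 2, 1
Rank cholesterol: 4, 2, 5, 1, 3
d = rank(fibre) − rank(cholesterol): 0, 1, 0, 1, -2; Σd² = 6
ρ = 1 − 6Σd² / [n(n²−1)] = 1 − 6×6 / (5×24) = 1 − 36/120 ≈ 0.700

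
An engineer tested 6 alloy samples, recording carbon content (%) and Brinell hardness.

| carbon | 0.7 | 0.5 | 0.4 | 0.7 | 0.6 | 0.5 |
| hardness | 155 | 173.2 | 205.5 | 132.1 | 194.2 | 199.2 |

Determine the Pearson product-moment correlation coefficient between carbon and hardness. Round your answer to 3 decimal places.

n = 6, Σx = 3.4, Σy = 1059.2, Σx² = 2, Σy² = 191098.18, Σxy = 585.89
nΣxy − ΣxΣy = 3515.34 − 3601.28 = -85.94
nΣx² − (Σx)² = 12 − 11.56 = 0.44; nΣy² − (Σy)² = 1146589.08 − 1121904.64 = 24684.44
r = -85.94 / √(0.44 × 24684.44) = -85.94 / 104.2169 ≈ -0.825

-0.825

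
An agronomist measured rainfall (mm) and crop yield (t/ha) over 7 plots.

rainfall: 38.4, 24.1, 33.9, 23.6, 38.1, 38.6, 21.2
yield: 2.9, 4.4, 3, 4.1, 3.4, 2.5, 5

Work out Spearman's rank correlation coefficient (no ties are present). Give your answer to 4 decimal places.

Rank rainfall: 6, 3, 4, 2, 5, 7, 1
Rank yield: 2, 6, 3, 5, 4, 1, 7
d = rank(rainfall) − rank(yield): 4, -3, 1, -3, 1, 6, -6; Σd² = 108
ρ = 1 − 6Σd² / [n(n²−1)] = 1 − 6×108 / (7×48) = 1 − 648/336 ≈ -0.9286

-0.9286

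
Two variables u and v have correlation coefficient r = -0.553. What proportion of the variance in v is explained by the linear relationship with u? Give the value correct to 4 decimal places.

r² = (-0.553)² = 0.3058

0.3058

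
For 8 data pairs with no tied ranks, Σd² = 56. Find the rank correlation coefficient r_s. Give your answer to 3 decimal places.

ρ = 1 − 6Σd² / [n(n²−1)] = 1 − 6×56 / (8×63)
  = 1 − 336/504 = 1 − 0.6667 ≈ 0.333

0.333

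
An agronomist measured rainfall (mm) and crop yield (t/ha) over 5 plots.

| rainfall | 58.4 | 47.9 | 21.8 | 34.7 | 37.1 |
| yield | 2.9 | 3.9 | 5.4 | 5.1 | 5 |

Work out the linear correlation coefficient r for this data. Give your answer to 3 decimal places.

n = 5, Σx = 199.9, Σy = 22.3, Σx² = 8760.71, Σy² = 103.79, Σxy = 836.36
nΣxy − ΣxΣy = 4181.8 − 4457.77 = -275.97
nΣx² − (Σx)² = 43803.55 − 39960.01 = 3843.54; nΣy² − (Σy)² = 518.95 − 497.29 = 21.66
r = -275.97 / √(3843.54 × 21.66) = -275.97 / 288.5326 ≈ -0.956

-0.956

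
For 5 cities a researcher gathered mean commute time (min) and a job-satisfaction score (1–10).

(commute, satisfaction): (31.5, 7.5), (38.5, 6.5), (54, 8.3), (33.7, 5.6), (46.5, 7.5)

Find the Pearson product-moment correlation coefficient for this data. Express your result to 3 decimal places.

n = 5, Σx = 204.2, Σy = 35.4, Σx² = 8688.44, Σy² = 255, Σxy = 1472.17
nΣxy − ΣxΣy = 7360.85 − 7228.68 = 132.17
nΣx² − (Σx)² = 43442.2 − 41697.64 = 1744.56; nΣy² − (Σy)² = 1275 − 1253.16 = 21.84
r = 132.17 / √(1744.56 × 21.84) = 132.17 / 195.1953 ≈ 0.677

0.677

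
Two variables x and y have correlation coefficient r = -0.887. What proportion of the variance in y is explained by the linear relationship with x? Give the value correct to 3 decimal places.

0.787

r² = (-0.887)² = 0.787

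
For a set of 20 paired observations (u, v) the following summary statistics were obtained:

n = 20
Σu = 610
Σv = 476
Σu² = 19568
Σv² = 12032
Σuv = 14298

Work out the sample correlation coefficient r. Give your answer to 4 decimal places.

r = (nΣuv − ΣuΣv) / √[(nΣu² − (Σu)²)(nΣv² − (Σv)²)]
Numerator: 20×14298 − 610×476 = -4400
Denominator: √[(391360 − 372100)(240640 − 226576)] = √[19260 × 14064] = 16458.2089
r = -4400 / 16458.2089 ≈ -0.2673

-0.2673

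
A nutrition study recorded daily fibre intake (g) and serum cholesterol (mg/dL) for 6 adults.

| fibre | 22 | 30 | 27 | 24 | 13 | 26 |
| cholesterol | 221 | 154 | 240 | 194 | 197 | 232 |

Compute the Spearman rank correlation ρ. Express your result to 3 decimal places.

Rank fibre: 2, 6, 5, 3, 1, 4
Rank cholesterol: 4, 1, 6, 2, 3, 5
d = rank(fibre) − rank(cholesterol): -2, 5, -1, 1, -2, -1; Σd² = 36
ρ = 1 − 6Σd² / [n(n²−1)] = 1 − 6×36 / (6×35) = 1 − 216/210 ≈ -0.029

-0.029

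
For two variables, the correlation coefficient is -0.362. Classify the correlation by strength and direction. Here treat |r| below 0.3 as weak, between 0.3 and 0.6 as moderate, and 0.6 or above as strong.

moderate negative

r = -0.362 < 0 so the relationship is negative.
|r| = 0.362, which falls in the moderate range.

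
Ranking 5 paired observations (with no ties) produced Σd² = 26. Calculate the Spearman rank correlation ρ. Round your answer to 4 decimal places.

ρ = 1 − 6Σd² / [n(n²−1)] = 1 − 6×26 / (5×24)
  = 1 − 156/120 = 1 − 1.30000 ≈ -0.3000

-0.3000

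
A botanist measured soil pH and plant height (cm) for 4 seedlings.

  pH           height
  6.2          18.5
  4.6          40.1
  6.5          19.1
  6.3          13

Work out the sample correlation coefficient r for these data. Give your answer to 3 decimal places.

n = 4, Σx = 23.6, Σy = 90.7, Σx² = 141.54, Σy² = 2484.07, Σxy = 505.21
nΣxy − ΣxΣy = 2020.84 − 2140.52 = -119.68
nΣx² − (Σx)² = 566.16 − 556.96 = 9.2; nΣy² − (Σy)² = 9936.28 − 8226.49 = 1709.79
r = -119.68 / √(9.2 × 1709.79) = -119.68 / 125.4196 ≈ -0.954

-0.954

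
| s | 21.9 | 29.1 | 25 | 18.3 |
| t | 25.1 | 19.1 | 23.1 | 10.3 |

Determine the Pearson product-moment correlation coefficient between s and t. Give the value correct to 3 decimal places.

0.466

n = 4, Σs = 94.3, Σt = 77.6, Σs² = 2286.31, Σt² = 1634.52, Σst = 1871.49
nΣst − ΣsΣt = 7485.96 − 7317.68 = 168.28
nΣs² − (Σs)² = 9145.24 − 8892.49 = 252.75; nΣt² − (Σt)² = 6538.08 − 6021.76 = 516.32
r = 168.28 / √(252.75 × 516.32) = 168.28 / 361.2477 ≈ 0.466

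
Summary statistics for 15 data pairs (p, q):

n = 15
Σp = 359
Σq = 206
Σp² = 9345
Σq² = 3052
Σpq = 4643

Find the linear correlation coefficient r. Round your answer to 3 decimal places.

r = (nΣpq − ΣpΣq) / √[(nΣp² − (Σp)²)(nΣq² − (Σq)²)]
Numerator: 15×4643 − 359×206 = -4309
Denominator: √[(140175 − 128881)(45780 − 42436)] = √[11294 × 3344] = 6145.4972
r = -4309 / 6145.4972 ≈ -0.701

-0.701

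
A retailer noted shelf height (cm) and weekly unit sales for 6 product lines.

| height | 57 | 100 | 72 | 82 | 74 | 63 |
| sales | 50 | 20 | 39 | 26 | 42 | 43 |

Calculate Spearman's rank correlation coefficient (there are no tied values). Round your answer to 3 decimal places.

Rank height: 1, 6, 3, 5, 4, 2
Rank sales: 6, 1, 3, 2, 4, 5
d = rank(height) − rank(sales): -5, 5, 0, 3, 0, -3; Σd² = 68
ρ = 1 − 6Σd² / [n(n²−1)] = 1 − 6×68 / (6×35) = 1 − 408/210 ≈ -0.943

-0.943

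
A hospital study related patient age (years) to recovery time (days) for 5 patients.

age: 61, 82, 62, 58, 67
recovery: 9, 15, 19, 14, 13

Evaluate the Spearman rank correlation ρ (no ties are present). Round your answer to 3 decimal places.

0.300

Rank age: 2, 5, 3, 1, 4
Rank recovery: 1, 4, 5, 3, 2
d = rank(age) − rank(recovery): 1, 1, -2, -2, 2; Σd² = 14
ρ = 1 − 6Σd² / [n(n²−1)] = 1 − 6×14 / (5×24) = 1 − 84/120 ≈ 0.300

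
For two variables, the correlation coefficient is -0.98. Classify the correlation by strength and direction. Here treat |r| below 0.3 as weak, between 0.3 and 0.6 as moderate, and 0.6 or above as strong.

strong negative

r = -0.98 < 0 so the relationship is negative.
|r| = 0.98, which falls in the strong range.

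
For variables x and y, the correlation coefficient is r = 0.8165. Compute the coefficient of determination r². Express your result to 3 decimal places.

r² = (0.8165)² = 0.667

0.667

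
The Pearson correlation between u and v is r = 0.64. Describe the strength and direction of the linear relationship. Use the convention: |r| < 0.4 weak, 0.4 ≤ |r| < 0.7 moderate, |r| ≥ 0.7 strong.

moderate positive

r = 0.64 > 0 so the relationship is positive.
|r| = 0.64, which falls in the moderate range.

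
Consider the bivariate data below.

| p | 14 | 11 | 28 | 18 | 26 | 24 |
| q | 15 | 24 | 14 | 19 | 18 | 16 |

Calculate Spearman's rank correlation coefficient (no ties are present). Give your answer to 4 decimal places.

-0.6000

Rank p: 2, 1, 6, 3, 5, 4
Rank q: 2, 6, 1, 5, 4, 3
d = rank(p) − rank(q): 0, -5, 5, -2, 1, 1; Σd² = 56
ρ = 1 − 6Σd² / [n(n²−1)] = 1 − 6×56 / (6×35) = 1 − 336/210 ≈ -0.6000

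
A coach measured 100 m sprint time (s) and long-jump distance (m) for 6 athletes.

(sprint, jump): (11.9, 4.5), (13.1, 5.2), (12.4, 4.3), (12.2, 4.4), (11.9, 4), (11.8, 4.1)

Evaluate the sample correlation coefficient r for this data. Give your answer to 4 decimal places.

n = 6, Σx = 73.3, Σy = 26.5, Σx² = 896.67, Σy² = 117.95, Σxy = 324.65
nΣxy − ΣxΣy = 1947.9 − 1942.45 = 5.45
nΣx² − (Σx)² = 5380.02 − 5372.89 = 7.13; nΣy² − (Σy)² = 707.7 − 702.25 = 5.45
r = 5.45 / √(7.13 × 5.45) = 5.45 / 6.2337 ≈ 0.8743

0.8743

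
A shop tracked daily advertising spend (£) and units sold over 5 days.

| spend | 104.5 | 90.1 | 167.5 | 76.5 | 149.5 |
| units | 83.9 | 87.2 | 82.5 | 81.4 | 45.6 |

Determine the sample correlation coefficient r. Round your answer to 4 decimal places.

-0.4750

n = 5, Σx = 588.1, Σy = 380.6, Σx² = 75297.01, Σy² = 30154.62, Σxy = 43487.32
nΣxy − ΣxΣy = 217436.6 − 223830.86 = -6394.26
nΣx² − (Σx)² = 376485.05 − 345861.61 = 30623.44; nΣy² − (Σy)² = 150773.1 − 144856.36 = 5916.74
r = -6394.26 / √(30623.44 × 5916.74) = -6394.26 / 13460.7181 ≈ -0.4750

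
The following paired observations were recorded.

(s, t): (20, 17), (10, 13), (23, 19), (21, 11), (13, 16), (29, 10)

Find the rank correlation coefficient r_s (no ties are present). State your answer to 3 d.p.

-0.200

Rank s: 3, 1, 5, 4, 2, 6
Rank t: 5, 3, 6, 2, 4, 1
d = rank(s) − rank(t): -2, -2, -1, 2, -2, 5; Σd² = 42
ρ = 1 − 6Σd² / [n(n²−1)] = 1 − 6×42 / (6×35) = 1 − 252/210 ≈ -0.200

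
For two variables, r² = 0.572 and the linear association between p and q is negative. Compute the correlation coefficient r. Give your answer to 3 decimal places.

-0.756

|r| = √0.572 = 0.756
The association is negative, so r = −0.756.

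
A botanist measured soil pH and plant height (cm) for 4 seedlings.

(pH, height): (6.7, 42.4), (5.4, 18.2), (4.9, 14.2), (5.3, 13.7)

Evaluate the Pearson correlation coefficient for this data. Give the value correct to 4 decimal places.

n = 4, Σx = 22.3, Σy = 88.5, Σx² = 126.15, Σy² = 2518.33, Σxy = 524.55
nΣxy − ΣxΣy = 2098.2 − 1973.55 = 124.65
nΣx² − (Σx)² = 504.6 − 497.29 = 7.31; nΣy² − (Σy)² = 10073.32 − 7832.25 = 2241.07
r = 124.65 / √(7.31 × 2241.07) = 124.65 / 127.9931 ≈ 0.9739

0.9739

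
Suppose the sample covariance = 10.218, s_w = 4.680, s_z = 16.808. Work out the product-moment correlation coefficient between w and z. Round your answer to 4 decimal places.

r = Cov(w,z) / (s_w · s_z) = 10.218 / (4.680 × 16.808)
  = 10.218 / 78.6614 ≈ 0.1299

0.1299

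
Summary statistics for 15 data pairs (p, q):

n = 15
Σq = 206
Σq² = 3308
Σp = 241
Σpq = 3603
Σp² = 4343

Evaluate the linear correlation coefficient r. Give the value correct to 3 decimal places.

0.618

r = (nΣpq − ΣpΣq) / √[(nΣp² − (Σp)²)(nΣq² − (Σq)²)]
Numerator: 15×3603 − 241×206 = 4399
Denominator: √[(65145 − 58081)(49620 − 42436)] = √[7064 × 7184] = 7123.7473
r = 4399 / 7123.7473 ≈ 0.618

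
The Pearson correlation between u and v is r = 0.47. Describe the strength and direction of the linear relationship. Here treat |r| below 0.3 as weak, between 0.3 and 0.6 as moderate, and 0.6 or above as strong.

r = 0.47 > 0 so the relationship is positive.
|r| = 0.47, which falls in the moderate range.

moderate positive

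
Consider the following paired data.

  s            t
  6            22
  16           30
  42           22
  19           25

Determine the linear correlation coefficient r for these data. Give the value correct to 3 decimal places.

n = 4, Σs = 83, Σt = 99, Σs² = 2417, Σt² = 2493, Σst = 2011
nΣst − ΣsΣt = 8044 − 8217 = -173
nΣs² − (Σs)² = 9668 − 6889 = 2779; nΣt² − (Σt)² = 9972 − 9801 = 171
r = -173 / √(2779 × 171) = -173 / 689.3540 ≈ -0.251

-0.251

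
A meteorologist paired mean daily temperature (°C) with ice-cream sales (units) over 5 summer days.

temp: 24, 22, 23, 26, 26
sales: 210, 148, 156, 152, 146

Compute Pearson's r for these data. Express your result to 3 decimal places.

-0.096

n = 5, Σx = 121, Σy = 812, Σx² = 2941, Σy² = 134760, Σxy = 19632
nΣxy − ΣxΣy = 98160 − 98252 = -92
nΣx² − (Σx)² = 14705 − 14641 = 64; nΣy² − (Σy)² = 673800 − 659344 = 14456
r = -92 / √(64 × 14456) = -92 / 961.8649 ≈ -0.096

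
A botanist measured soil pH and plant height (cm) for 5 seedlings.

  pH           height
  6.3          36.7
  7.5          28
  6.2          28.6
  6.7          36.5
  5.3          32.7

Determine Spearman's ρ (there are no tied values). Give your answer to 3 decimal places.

Rank pH: 3, 5, 2, 4, 1
Rank height: 5, 1, 2, 4, 3
d = rank(pH) − rank(height): -2, 4, 0, 0, -2; Σd² = 24
ρ = 1 − 6Σd² / [n(n²−1)] = 1 − 6×24 / (5×24) = 1 − 144/120 ≈ -0.200

-0.200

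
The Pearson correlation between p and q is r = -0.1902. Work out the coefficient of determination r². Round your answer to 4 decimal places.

0.0362

r² = (-0.1902)² = 0.0362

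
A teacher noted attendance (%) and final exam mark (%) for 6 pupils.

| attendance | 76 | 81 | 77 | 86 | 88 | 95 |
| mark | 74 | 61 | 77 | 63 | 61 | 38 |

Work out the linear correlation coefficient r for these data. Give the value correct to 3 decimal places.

-0.929

n = 6, Σx = 503, Σy = 374, Σx² = 42431, Σy² = 24260, Σxy = 30890
nΣxy − ΣxΣy = 185340 − 188122 = -2782
nΣx² − (Σx)² = 254586 − 253009 = 1577; nΣy² − (Σy)² = 145560 − 139876 = 5684
r = -2782 / √(1577 × 5684) = -2782 / 2993.9385 ≈ -0.929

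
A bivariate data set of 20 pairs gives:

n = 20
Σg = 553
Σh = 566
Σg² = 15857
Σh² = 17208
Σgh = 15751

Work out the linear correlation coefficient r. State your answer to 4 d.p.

0.1231

r = (nΣgh − ΣgΣh) / √[(nΣg² − (Σg)²)(nΣh² − (Σh)²)]
Numerator: 20×15751 − 553×566 = 2022
Denominator: √[(317140 − 305809)(344160 − 320356)] = √[11331 × 23804] = 16423.2495
r = 2022 / 16423.2495 ≈ 0.1231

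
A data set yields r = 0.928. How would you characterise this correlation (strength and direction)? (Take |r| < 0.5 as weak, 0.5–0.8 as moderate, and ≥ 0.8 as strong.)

r = 0.928 > 0 so the relationship is positive.
|r| = 0.928, which falls in the strong range.

strong positive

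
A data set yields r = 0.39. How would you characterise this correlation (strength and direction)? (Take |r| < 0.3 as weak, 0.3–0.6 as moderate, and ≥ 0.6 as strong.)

r = 0.39 > 0 so the relationship is positive.
|r| = 0.39, which falls in the moderate range.

moderate positive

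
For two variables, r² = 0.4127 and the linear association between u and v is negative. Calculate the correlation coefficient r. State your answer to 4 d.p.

-0.6424

|r| = √0.4127 = 0.6424
The association is negative, so r = −0.6424.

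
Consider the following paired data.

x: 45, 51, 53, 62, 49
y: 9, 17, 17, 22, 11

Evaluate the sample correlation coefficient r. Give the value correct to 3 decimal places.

0.940

n = 5, Σx = 260, Σy = 76, Σx² = 13680, Σy² = 1264, Σxy = 4076
nΣxy − ΣxΣy = 20380 − 19760 = 620
nΣx² − (Σx)² = 68400 − 67600 = 800; nΣy² − (Σy)² = 6320 − 5776 = 544
r = 620 / √(800 × 544) = 620 / 659.6969 ≈ 0.940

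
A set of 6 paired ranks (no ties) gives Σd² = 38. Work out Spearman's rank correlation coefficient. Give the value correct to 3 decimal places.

-0.086

ρ = 1 − 6Σd² / [n(n²−1)] = 1 − 6×38 / (6×35)
  = 1 − 228/210 = 1 − 1.0857 ≈ -0.086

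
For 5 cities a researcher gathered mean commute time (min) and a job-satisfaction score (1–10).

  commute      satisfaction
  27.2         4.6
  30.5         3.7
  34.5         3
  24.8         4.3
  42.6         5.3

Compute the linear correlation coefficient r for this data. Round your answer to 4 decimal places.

0.2760

n = 5, Σx = 159.6, Σy = 20.9, Σx² = 5290.14, Σy² = 90.43, Σxy = 673.89
nΣxy − ΣxΣy = 3369.45 − 3335.64 = 33.81
nΣx² − (Σx)² = 26450.7 − 25472.16 = 978.54; nΣy² − (Σy)² = 452.15 − 436.81 = 15.34
r = 33.81 / √(978.54 × 15.34) = 33.81 / 122.5186 ≈ 0.2760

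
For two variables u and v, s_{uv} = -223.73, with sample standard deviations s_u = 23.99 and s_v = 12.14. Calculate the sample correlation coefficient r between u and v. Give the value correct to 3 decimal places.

r = Cov(u,v) / (s_u · s_v) = -223.73 / (23.99 × 12.14)
  = -223.73 / 291.2386 ≈ -0.768

-0.768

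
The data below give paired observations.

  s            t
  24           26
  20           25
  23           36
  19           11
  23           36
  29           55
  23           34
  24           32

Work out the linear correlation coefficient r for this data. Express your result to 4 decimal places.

0.9054

n = 8, Σs = 185, Σt = 255, Σs² = 4341, Σt² = 9219, Σst = 6134
nΣst − ΣsΣt = 49072 − 47175 = 1897
nΣs² − (Σs)² = 34728 − 34225 = 503; nΣt² − (Σt)² = 73752 − 65025 = 8727
r = 1897 / √(503 × 8727) = 1897 / 2095.1566 ≈ 0.9054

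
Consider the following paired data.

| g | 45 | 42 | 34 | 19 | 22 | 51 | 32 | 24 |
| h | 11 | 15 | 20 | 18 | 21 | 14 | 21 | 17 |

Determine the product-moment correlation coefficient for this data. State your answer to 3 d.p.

n = 8, Σg = 269, Σh = 137, Σg² = 9991, Σh² = 2437, Σgh = 4403
nΣgh − ΣgΣh = 35224 − 36853 = -1629
nΣg² − (Σg)² = 79928 − 72361 = 7567; nΣh² − (Σh)² = 19496 − 18769 = 727
r = -1629 / √(7567 × 727) = -1629 / 2345.4656 ≈ -0.695

-0.695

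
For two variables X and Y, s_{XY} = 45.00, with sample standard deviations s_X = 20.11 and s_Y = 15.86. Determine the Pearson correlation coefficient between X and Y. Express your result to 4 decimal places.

r = Cov(X,Y) / (s_X · s_Y) = 45.00 / (20.11 × 15.86)
  = 45.00 / 318.9446 ≈ 0.1411

0.1411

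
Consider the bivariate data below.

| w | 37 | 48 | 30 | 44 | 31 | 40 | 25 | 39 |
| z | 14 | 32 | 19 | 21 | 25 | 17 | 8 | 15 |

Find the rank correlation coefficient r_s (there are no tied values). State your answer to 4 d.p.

0.5476

Rank w: 4, 8, 2, 7, 3, 6, 1, 5
Rank z: 2, 8, 5, 6, 7, 4, 1, 3
d = rank(w) − rank(z): 2, 0, -3, 1, -4, 2, 0, 2; Σd² = 38
ρ = 1 − 6Σd² / [n(n²−1)] = 1 − 6×38 / (8×63) = 1 − 228/504 ≈ 0.5476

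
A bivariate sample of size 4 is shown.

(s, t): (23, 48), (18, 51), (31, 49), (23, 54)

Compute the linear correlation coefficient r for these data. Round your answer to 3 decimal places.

-0.340

n = 4, Σs = 95, Σt = 202, Σs² = 2343, Σt² = 10222, Σst = 4783
nΣst − ΣsΣt = 19132 − 19190 = -58
nΣs² − (Σs)² = 9372 − 9025 = 347; nΣt² − (Σt)² = 40888 − 40804 = 84
r = -58 / √(347 × 84) = -58 / 170.7279 ≈ -0.340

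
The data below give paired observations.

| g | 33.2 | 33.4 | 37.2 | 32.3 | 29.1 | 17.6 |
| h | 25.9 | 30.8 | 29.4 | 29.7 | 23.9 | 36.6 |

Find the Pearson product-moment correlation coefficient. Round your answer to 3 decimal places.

n = 6, Σg = 182.8, Σh = 176.3, Σg² = 5801.5, Σh² = 5276.67, Σgh = 5281.24
nΣgh − ΣgΣh = 31687.44 − 32227.64 = -540.2
nΣg² − (Σg)² = 34809 − 33415.84 = 1393.16; nΣh² − (Σh)² = 31660.02 − 31081.69 = 578.33
r = -540.2 / √(1393.16 × 578.33) = -540.2 / 897.6114 ≈ -0.602

-0.602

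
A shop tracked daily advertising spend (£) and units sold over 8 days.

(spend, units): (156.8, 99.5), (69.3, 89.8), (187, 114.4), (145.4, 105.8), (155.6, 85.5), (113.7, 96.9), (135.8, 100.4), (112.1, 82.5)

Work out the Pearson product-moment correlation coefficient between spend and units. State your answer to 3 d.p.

n = 8, Σx = 1075.7, Σy = 774.8, Σx² = 153645.99, Σy² = 75831.56, Σxy = 105804.76
nΣxy − ΣxΣy = 846438.08 − 833452.36 = 12985.72
nΣx² − (Σx)² = 1229167.92 − 1157130.49 = 72037.43; nΣy² − (Σy)² = 606652.48 − 600315.04 = 6337.44
r = 12985.72 / √(72037.43 × 6337.44) = 12985.72 / 21366.6303 ≈ 0.608

0.608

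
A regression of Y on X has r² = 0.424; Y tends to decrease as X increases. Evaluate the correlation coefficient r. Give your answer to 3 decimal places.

-0.651

|r| = √0.424 = 0.651
The association is negative, so r = −0.651.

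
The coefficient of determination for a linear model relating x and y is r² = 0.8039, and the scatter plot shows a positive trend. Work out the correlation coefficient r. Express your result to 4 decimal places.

|r| = √0.8039 = 0.8966
The association is positive, so r = 0.8966.

0.8966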